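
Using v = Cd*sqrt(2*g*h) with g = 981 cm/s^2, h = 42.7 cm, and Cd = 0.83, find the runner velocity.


Formula: v = Cd * sqrt(2 * g * h)  (Torricelli with discharge coefficient)
2*g*h = 2 * 981 * 42.7 = 83777.4 cm^2/s^2
sqrt(83777.4) = 289.44326 cm/s
v = 0.83 * 289.44326 = 240.2379 cm/s


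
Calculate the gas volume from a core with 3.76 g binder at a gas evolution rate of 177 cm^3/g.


Formula: V_gas = W_binder * gas_evolution_rate
V = 3.76 g * 177 cm^3/g = 665.5200 cm^3

Final answer: 665.5200 cm^3


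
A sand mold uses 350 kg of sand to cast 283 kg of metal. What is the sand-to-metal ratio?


Formula: Sand-to-Metal Ratio = W_sand / W_metal
Ratio = 350 kg / 283 kg = 1.2367

Answer: 1.2367


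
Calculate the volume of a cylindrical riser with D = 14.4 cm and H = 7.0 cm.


Formula: V = pi * (D/2)^2 * H  (cylinder volume)
Radius = D/2 = 14.4/2 = 7.2 cm
V = pi * 7.2^2 * 7.0 = 1140.0211 cm^3

Answer: 1140.0211 cm^3


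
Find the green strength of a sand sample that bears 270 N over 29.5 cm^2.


Formula: Compressive Strength = Force / Area
Strength = 270 N / 29.5 cm^2 = 9.1525 N/cm^2

Final answer: 9.1525 N/cm^2


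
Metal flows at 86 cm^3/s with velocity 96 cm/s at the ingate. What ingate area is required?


Formula: A_ingate = Q / v  (continuity equation)
A = 86 cm^3/s / 96 cm/s = 0.8958 cm^2

Final answer: 0.8958 cm^2


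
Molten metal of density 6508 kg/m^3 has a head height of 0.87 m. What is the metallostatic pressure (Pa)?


Formula: P = rho * g * h
rho * g = 6508 * 9.81 = 63843.48 N/m^3
P = 63843.48 * 0.87 = 55543.8276 Pa

Answer: 55543.8276 Pa


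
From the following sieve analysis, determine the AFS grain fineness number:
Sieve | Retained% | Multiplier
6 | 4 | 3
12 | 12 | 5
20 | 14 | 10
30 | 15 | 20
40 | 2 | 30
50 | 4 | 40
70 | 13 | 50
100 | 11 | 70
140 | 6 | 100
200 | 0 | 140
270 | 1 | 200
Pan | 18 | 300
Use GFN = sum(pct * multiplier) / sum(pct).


Formula: GFN = sum(pct * multiplier) / sum(pct)
sum(pct * multiplier) = 8352
sum(pct) = 100
GFN = 8352 / 100 = 83.52

Final answer: 83.52


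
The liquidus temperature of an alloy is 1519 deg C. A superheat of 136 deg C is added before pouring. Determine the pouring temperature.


Formula: T_pour = T_melt + Superheat
T_pour = 1519 + 136 = 1655 deg C

1655 deg C


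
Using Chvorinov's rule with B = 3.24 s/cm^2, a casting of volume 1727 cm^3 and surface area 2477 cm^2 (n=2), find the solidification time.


Formula: t_s = B * (V/A)^n  (Chvorinov's rule, n=2)
Modulus M = V/A = 1727/2477 = 0.697214 cm
M^2 = 0.697214^2 = 0.486107 cm^2
t_s = 3.24 * 0.486107 = 1.5750 s

Final answer: 1.5750 s


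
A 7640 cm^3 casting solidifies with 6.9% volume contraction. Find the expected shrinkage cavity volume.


Formula: V_shrink = V_casting * shrinkage_pct / 100
V_shrink = 7640 cm^3 * 6.9 / 100 = 527.1600 cm^3

Final answer: 527.1600 cm^3


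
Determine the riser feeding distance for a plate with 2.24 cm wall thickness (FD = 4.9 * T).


Formula: FD = 4.9 * T  (riser feeding-distance rule)
FD = 4.9 * 2.24 cm = 10.9760 cm

10.9760 cm


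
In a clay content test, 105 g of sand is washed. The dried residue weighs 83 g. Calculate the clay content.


Formula: Clay% = (W_total - W_washed) / W_total * 100
Clay mass = 105 - 83 = 22 g
Clay% = 22 / 105 * 100 = 20.9524%

Answer: 20.9524%


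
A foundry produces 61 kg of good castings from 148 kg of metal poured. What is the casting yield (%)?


Formula: Casting Yield = (W_good / W_total) * 100
Yield = (61 kg / 148 kg) * 100 = 41.2162%

Final answer: 41.2162%


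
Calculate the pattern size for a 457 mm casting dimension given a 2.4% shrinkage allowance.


Formula: L_pattern = L_casting * (1 + shrinkage_rate/100)
Shrinkage factor = 1 + 2.4/100 = 1.024
L_pattern = 457 mm * 1.024 = 467.9680 mm

Answer: 467.9680 mm


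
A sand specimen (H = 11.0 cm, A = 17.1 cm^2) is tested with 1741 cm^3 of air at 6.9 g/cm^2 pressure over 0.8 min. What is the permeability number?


Formula: Permeability Number P = (V * H) / (p * A * t)
Numerator: V * H = 1741 * 11.0 = 19151.0
Denominator: p * A * t = 6.9 * 17.1 * 0.8 = 94.392
P = 19151.0 / 94.392 = 202.8880


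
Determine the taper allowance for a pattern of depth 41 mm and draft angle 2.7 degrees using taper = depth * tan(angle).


Formula: taper = depth * tan(draft_angle)
tan(2.7 deg) = 0.0471588
taper = 41 mm * 0.0471588 = 1.9335 mm

Final answer: 1.9335 mm


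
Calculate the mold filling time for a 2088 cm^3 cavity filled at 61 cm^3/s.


Formula: t_fill = V_mold / Q_flow
t = 2088 cm^3 / 61 cm^3/s = 34.2295 s


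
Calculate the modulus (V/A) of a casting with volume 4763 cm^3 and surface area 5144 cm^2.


Formula: Casting Modulus M = V / A
M = 4763 cm^3 / 5144 cm^2 = 0.9259 cm


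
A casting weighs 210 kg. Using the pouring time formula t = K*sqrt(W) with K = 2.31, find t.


Formula: t = K * sqrt(W)
sqrt(W) = sqrt(210) = 14.49138
t = 2.31 * 14.49138 = 33.4751 s

Final answer: 33.4751 s


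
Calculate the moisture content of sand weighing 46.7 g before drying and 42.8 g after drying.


Formula: MC = (W_wet - W_dry) / W_wet * 100
Water mass = 46.7 - 42.8 = 3.9 g
MC = 3.9 / 46.7 * 100 = 8.3512%

Answer: 8.3512%


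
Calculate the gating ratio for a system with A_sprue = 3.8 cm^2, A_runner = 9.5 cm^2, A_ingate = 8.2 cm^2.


Sprue:Runner:Ingate = 1 : 9.5/3.8 : 8.2/3.8 = 1:2.50:2.16


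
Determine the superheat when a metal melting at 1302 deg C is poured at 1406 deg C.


Formula: Superheat = T_pour - T_melt
Superheat = 1406 - 1302 = 104 deg C


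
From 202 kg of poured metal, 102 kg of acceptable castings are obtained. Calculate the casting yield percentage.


Formula: Casting Yield = (W_good / W_total) * 100
Yield = (102 kg / 202 kg) * 100 = 50.4950%

Final answer: 50.4950%


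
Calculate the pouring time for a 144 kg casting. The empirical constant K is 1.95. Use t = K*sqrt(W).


Formula: t = K * sqrt(W)
sqrt(W) = sqrt(144) = 12.00000
t = 1.95 * 12.00000 = 23.4000 s

23.4000 s


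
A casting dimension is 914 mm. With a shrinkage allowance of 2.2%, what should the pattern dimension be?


Formula: L_pattern = L_casting * (1 + shrinkage_rate/100)
Shrinkage factor = 1 + 2.2/100 = 1.022
L_pattern = 914 mm * 1.022 = 934.1080 mm

Final answer: 934.1080 mm


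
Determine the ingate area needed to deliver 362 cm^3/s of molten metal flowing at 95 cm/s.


Formula: A_ingate = Q / v  (continuity equation)
A = 362 cm^3/s / 95 cm/s = 3.8105 cm^2

Answer: 3.8105 cm^2


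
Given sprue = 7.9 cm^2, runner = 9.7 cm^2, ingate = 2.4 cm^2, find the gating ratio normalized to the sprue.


Sprue:Runner:Ingate = 1 : 9.7/7.9 : 2.4/7.9 = 1:1.23:0.30

Final answer: 1:1.23:0.30


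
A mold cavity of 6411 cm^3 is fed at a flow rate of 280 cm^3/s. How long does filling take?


Formula: t_fill = V_mold / Q_flow
t = 6411 cm^3 / 280 cm^3/s = 22.8964 s

Final answer: 22.8964 s


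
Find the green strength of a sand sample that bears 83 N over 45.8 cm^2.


Formula: Compressive Strength = Force / Area
Strength = 83 N / 45.8 cm^2 = 1.8122 N/cm^2

Final answer: 1.8122 N/cm^2


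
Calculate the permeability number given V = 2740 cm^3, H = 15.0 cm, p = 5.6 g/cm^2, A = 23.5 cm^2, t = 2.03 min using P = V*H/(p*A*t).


Formula: Permeability Number P = (V * H) / (p * A * t)
Numerator: V * H = 2740 * 15.0 = 41100.0
Denominator: p * A * t = 5.6 * 23.5 * 2.03 = 267.148
P = 41100.0 / 267.148 = 153.8473

153.8473


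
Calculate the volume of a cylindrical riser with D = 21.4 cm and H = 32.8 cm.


Formula: V = pi * (D/2)^2 * H  (cylinder volume)
Radius = D/2 = 21.4/2 = 10.7 cm
V = pi * 10.7^2 * 32.8 = 11797.5349 cm^3

11797.5349 cm^3


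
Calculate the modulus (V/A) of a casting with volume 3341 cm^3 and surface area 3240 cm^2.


Formula: Casting Modulus M = V / A
M = 3341 cm^3 / 3240 cm^2 = 1.0312 cm

Answer: 1.0312 cm


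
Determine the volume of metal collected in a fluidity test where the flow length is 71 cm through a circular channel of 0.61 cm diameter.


Formula: V = pi * (d/2)^2 * L  (cylinder volume)
Radius = 0.61/2 = 0.305 cm
V = pi * 0.305^2 * 71 = 20.7495 cm^3


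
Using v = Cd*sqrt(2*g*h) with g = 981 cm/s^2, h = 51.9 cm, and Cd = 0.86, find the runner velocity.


Formula: v = Cd * sqrt(2 * g * h)  (Torricelli with discharge coefficient)
2*g*h = 2 * 981 * 51.9 = 101827.8 cm^2/s^2
sqrt(101827.8) = 319.10469 cm/s
v = 0.86 * 319.10469 = 274.4300 cm/s

274.4300 cm/s


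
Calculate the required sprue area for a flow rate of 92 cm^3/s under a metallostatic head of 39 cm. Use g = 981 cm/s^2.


Formula: v = sqrt(2*g*h), A = Q/v
Velocity: v = sqrt(2 * 981 * 39) = sqrt(76518) = 276.6189 cm/s
Sprue area: A = Q / v = 92 / 276.6189 = 0.3326 cm^2

0.3326 cm^2


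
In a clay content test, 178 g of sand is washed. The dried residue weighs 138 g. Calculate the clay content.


Formula: Clay% = (W_total - W_washed) / W_total * 100
Clay mass = 178 - 138 = 40 g
Clay% = 40 / 178 * 100 = 22.4719%

Answer: 22.4719%


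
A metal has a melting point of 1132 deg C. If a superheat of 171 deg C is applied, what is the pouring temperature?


Formula: T_pour = T_melt + Superheat
T_pour = 1132 + 171 = 1303 deg C

Answer: 1303 deg C


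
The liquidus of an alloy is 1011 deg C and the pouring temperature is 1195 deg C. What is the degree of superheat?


Formula: Superheat = T_pour - T_melt
Superheat = 1195 - 1011 = 184 deg C

Answer: 184 deg C


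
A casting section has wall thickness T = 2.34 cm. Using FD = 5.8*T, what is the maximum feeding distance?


Formula: FD = 5.8 * T  (riser feeding-distance rule)
FD = 5.8 * 2.34 cm = 13.5720 cm

13.5720 cm


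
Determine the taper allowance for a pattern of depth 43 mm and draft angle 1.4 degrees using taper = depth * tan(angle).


Formula: taper = depth * tan(draft_angle)
tan(1.4 deg) = 0.0244395
taper = 43 mm * 0.0244395 = 1.0509 mm

1.0509 mm


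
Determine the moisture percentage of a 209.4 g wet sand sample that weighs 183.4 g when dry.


Formula: MC = (W_wet - W_dry) / W_wet * 100
Water mass = 209.4 - 183.4 = 26.0 g
MC = 26.0 / 209.4 * 100 = 12.4164%

12.4164%


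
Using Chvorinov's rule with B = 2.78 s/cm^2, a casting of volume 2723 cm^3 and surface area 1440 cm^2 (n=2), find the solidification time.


Formula: t_s = B * (V/A)^n  (Chvorinov's rule, n=2)
Modulus M = V/A = 2723/1440 = 1.890972 cm
M^2 = 1.890972^2 = 3.575775 cm^2
t_s = 2.78 * 3.575775 = 9.9407 s


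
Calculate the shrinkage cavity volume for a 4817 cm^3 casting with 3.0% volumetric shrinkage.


Formula: V_shrink = V_casting * shrinkage_pct / 100
V_shrink = 4817 cm^3 * 3.0 / 100 = 144.5100 cm^3

Final answer: 144.5100 cm^3


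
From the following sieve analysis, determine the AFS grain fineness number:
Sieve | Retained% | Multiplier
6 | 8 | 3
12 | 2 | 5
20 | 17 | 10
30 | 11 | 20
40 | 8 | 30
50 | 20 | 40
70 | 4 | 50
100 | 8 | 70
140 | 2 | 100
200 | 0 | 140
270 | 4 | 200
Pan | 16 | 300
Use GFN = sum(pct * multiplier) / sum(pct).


Formula: GFN = sum(pct * multiplier) / sum(pct)
sum(pct * multiplier) = 8024
sum(pct) = 100
GFN = 8024 / 100 = 80.24

Final answer: 80.24


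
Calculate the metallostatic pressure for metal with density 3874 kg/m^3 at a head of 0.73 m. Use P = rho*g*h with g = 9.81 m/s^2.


Formula: P = rho * g * h
rho * g = 3874 * 9.81 = 38003.94 N/m^3
P = 38003.94 * 0.73 = 27742.8762 Pa

Final answer: 27742.8762 Pa


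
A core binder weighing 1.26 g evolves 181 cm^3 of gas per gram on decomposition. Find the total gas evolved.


Formula: V_gas = W_binder * gas_evolution_rate
V = 1.26 g * 181 cm^3/g = 228.0600 cm^3

228.0600 cm^3


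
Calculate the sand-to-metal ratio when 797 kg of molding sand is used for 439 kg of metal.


Formula: Sand-to-Metal Ratio = W_sand / W_metal
Ratio = 797 kg / 439 kg = 1.8155

1.8155


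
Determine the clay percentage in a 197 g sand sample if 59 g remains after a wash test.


Formula: Clay% = (W_total - W_washed) / W_total * 100
Clay mass = 197 - 59 = 138 g
Clay% = 138 / 197 * 100 = 70.0508%

Final answer: 70.0508%


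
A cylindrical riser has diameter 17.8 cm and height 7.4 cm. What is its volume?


Formula: V = pi * (D/2)^2 * H  (cylinder volume)
Radius = D/2 = 17.8/2 = 8.9 cm
V = pi * 8.9^2 * 7.4 = 1841.4571 cm^3

1841.4571 cm^3


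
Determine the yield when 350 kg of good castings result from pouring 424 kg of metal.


Formula: Casting Yield = (W_good / W_total) * 100
Yield = (350 kg / 424 kg) * 100 = 82.5472%

Final answer: 82.5472%


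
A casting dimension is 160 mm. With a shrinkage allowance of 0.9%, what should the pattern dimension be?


Formula: L_pattern = L_casting * (1 + shrinkage_rate/100)
Shrinkage factor = 1 + 0.9/100 = 1.009
L_pattern = 160 mm * 1.009 = 161.4400 mm

Answer: 161.4400 mm


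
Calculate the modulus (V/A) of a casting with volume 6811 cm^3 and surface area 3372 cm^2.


Formula: Casting Modulus M = V / A
M = 6811 cm^3 / 3372 cm^2 = 2.0199 cm

Answer: 2.0199 cm


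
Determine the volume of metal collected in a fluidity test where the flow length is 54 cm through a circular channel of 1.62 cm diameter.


Formula: V = pi * (d/2)^2 * L  (cylinder volume)
Radius = 1.62/2 = 0.81 cm
V = pi * 0.81^2 * 54 = 111.3047 cm^3

111.3047 cm^3


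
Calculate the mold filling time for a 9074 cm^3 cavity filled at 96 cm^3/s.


Formula: t_fill = V_mold / Q_flow
t = 9074 cm^3 / 96 cm^3/s = 94.5208 s


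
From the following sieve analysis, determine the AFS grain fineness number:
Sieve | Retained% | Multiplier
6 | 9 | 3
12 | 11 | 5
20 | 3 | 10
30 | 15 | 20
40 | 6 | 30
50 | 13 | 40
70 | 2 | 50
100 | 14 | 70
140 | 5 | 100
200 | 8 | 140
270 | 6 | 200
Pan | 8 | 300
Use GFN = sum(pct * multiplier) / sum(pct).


Formula: GFN = sum(pct * multiplier) / sum(pct)
sum(pct * multiplier) = 7412
sum(pct) = 100
GFN = 7412 / 100 = 74.12

Final answer: 74.12


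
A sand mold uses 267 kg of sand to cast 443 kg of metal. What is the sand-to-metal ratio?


Formula: Sand-to-Metal Ratio = W_sand / W_metal
Ratio = 267 kg / 443 kg = 0.6027

Final answer: 0.6027


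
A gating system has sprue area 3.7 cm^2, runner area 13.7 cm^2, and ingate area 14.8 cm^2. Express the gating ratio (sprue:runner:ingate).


Sprue:Runner:Ingate = 1 : 13.7/3.7 : 14.8/3.7 = 1:3.70:4.00

Answer: 1:3.70:4.00


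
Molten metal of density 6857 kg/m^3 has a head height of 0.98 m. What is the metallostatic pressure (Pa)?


Formula: P = rho * g * h
rho * g = 6857 * 9.81 = 67267.17 N/m^3
P = 67267.17 * 0.98 = 65921.8266 Pa

Final answer: 65921.8266 Pa


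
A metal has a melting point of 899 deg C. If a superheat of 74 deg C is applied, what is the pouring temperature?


Formula: T_pour = T_melt + Superheat
T_pour = 899 + 74 = 973 deg C

Final answer: 973 deg C


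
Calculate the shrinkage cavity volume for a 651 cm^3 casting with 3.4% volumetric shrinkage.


Formula: V_shrink = V_casting * shrinkage_pct / 100
V_shrink = 651 cm^3 * 3.4 / 100 = 22.1340 cm^3

22.1340 cm^3


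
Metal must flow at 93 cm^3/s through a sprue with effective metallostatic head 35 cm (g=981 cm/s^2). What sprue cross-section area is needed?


Formula: v = sqrt(2*g*h), A = Q/v
Velocity: v = sqrt(2 * 981 * 35) = sqrt(68670) = 262.0496 cm/s
Sprue area: A = Q / v = 93 / 262.0496 = 0.3549 cm^2

Answer: 0.3549 cm^2


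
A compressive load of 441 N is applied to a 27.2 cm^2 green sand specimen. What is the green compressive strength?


Formula: Compressive Strength = Force / Area
Strength = 441 N / 27.2 cm^2 = 16.2132 N/cm^2


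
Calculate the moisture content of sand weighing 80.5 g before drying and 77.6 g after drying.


Formula: MC = (W_wet - W_dry) / W_wet * 100
Water mass = 80.5 - 77.6 = 2.9 g
MC = 2.9 / 80.5 * 100 = 3.6025%

Answer: 3.6025%


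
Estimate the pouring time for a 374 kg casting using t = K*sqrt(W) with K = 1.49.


Formula: t = K * sqrt(W)
sqrt(W) = sqrt(374) = 19.33908
t = 1.49 * 19.33908 = 28.8152 s

Final answer: 28.8152 s


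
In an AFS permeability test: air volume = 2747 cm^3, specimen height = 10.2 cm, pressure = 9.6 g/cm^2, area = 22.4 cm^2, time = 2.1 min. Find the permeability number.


Formula: Permeability Number P = (V * H) / (p * A * t)
Numerator: V * H = 2747 * 10.2 = 28019.4
Denominator: p * A * t = 9.6 * 22.4 * 2.1 = 451.584
P = 28019.4 / 451.584 = 62.0469

Final answer: 62.0469


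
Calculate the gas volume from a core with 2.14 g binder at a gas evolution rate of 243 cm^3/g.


Formula: V_gas = W_binder * gas_evolution_rate
V = 2.14 g * 243 cm^3/g = 520.0200 cm^3


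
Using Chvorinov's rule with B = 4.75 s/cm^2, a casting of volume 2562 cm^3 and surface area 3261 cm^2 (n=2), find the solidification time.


Formula: t_s = B * (V/A)^n  (Chvorinov's rule, n=2)
Modulus M = V/A = 2562/3261 = 0.785649 cm
M^2 = 0.785649^2 = 0.617244 cm^2
t_s = 4.75 * 0.617244 = 2.9319 s

Final answer: 2.9319 s


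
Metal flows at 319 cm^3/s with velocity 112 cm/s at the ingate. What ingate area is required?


Formula: A_ingate = Q / v  (continuity equation)
A = 319 cm^3/s / 112 cm/s = 2.8482 cm^2

Answer: 2.8482 cm^2


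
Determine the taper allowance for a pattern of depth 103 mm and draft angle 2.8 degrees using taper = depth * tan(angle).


Formula: taper = depth * tan(draft_angle)
tan(2.8 deg) = 0.0489082
taper = 103 mm * 0.0489082 = 5.0375 mm


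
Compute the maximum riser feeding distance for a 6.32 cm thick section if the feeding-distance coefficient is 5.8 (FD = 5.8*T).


Formula: FD = 5.8 * T  (riser feeding-distance rule)
FD = 5.8 * 6.32 cm = 36.6560 cm


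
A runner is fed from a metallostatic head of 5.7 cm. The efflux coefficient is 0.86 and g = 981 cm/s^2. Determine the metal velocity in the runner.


Formula: v = Cd * sqrt(2 * g * h)  (Torricelli with discharge coefficient)
2*g*h = 2 * 981 * 5.7 = 11183.4 cm^2/s^2
sqrt(11183.4) = 105.75160 cm/s
v = 0.86 * 105.75160 = 90.9464 cm/s


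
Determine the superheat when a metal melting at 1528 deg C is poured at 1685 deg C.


Formula: Superheat = T_pour - T_melt
Superheat = 1685 - 1528 = 157 deg C

Answer: 157 deg C


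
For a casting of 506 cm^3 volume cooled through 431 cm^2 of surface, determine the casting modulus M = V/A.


Formula: Casting Modulus M = V / A
M = 506 cm^3 / 431 cm^2 = 1.1740 cm


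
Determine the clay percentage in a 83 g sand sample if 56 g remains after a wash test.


Formula: Clay% = (W_total - W_washed) / W_total * 100
Clay mass = 83 - 56 = 27 g
Clay% = 27 / 83 * 100 = 32.5301%


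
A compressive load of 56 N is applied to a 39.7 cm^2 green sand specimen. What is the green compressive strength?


Formula: Compressive Strength = Force / Area
Strength = 56 N / 39.7 cm^2 = 1.4106 N/cm^2


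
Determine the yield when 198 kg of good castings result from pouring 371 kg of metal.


Formula: Casting Yield = (W_good / W_total) * 100
Yield = (198 kg / 371 kg) * 100 = 53.3693%

53.3693%


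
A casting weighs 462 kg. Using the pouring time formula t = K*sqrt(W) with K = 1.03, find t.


Formula: t = K * sqrt(W)
sqrt(W) = sqrt(462) = 21.49419
t = 1.03 * 21.49419 = 22.1390 s

Final answer: 22.1390 s


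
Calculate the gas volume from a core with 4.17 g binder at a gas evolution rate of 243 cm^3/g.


Formula: V_gas = W_binder * gas_evolution_rate
V = 4.17 g * 243 cm^3/g = 1013.3100 cm^3

Answer: 1013.3100 cm^3


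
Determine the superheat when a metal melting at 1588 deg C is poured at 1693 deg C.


Formula: Superheat = T_pour - T_melt
Superheat = 1693 - 1588 = 105 deg C

Final answer: 105 deg C


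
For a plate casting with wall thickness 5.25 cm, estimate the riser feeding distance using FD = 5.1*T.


Formula: FD = 5.1 * T  (riser feeding-distance rule)
FD = 5.1 * 5.25 cm = 26.7750 cm


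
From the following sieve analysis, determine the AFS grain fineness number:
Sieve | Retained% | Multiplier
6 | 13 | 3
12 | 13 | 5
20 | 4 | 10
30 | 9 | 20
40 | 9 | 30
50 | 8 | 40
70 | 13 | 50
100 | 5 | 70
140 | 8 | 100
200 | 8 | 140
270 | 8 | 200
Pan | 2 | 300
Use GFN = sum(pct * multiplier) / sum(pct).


Formula: GFN = sum(pct * multiplier) / sum(pct)
sum(pct * multiplier) = 6034
sum(pct) = 100
GFN = 6034 / 100 = 60.34

Answer: 60.34


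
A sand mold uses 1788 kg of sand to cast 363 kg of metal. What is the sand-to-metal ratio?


Formula: Sand-to-Metal Ratio = W_sand / W_metal
Ratio = 1788 kg / 363 kg = 4.9256

Answer: 4.9256


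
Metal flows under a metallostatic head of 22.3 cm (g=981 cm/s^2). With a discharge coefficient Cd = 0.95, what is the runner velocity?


Formula: v = Cd * sqrt(2 * g * h)  (Torricelli with discharge coefficient)
2*g*h = 2 * 981 * 22.3 = 43752.6 cm^2/s^2
sqrt(43752.6) = 209.17122 cm/s
v = 0.95 * 209.17122 = 198.7127 cm/s

Answer: 198.7127 cm/s


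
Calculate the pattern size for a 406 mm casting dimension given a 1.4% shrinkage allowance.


Formula: L_pattern = L_casting * (1 + shrinkage_rate/100)
Shrinkage factor = 1 + 1.4/100 = 1.014
L_pattern = 406 mm * 1.014 = 411.6840 mm

411.6840 mm


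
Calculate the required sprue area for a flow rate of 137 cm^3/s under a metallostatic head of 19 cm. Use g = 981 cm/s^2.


Formula: v = sqrt(2*g*h), A = Q/v
Velocity: v = sqrt(2 * 981 * 19) = sqrt(37278) = 193.0751 cm/s
Sprue area: A = Q / v = 137 / 193.0751 = 0.7096 cm^2

Answer: 0.7096 cm^2


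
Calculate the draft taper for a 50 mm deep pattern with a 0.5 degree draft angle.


Formula: taper = depth * tan(draft_angle)
tan(0.5 deg) = 0.0087269
taper = 50 mm * 0.0087269 = 0.4363 mm

Answer: 0.4363 mm


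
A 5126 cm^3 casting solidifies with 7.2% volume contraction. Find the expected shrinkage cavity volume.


Formula: V_shrink = V_casting * shrinkage_pct / 100
V_shrink = 5126 cm^3 * 7.2 / 100 = 369.0720 cm^3

Final answer: 369.0720 cm^3


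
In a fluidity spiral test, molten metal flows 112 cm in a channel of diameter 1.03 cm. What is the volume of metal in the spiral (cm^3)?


Formula: V = pi * (d/2)^2 * L  (cylinder volume)
Radius = 1.03/2 = 0.515 cm
V = pi * 0.515^2 * 112 = 93.3216 cm^3

Final answer: 93.3216 cm^3


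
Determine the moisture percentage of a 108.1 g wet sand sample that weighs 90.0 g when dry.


Formula: MC = (W_wet - W_dry) / W_wet * 100
Water mass = 108.1 - 90.0 = 18.1 g
MC = 18.1 / 108.1 * 100 = 16.7438%

Answer: 16.7438%


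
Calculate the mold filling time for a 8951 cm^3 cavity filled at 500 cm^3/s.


Formula: t_fill = V_mold / Q_flow
t = 8951 cm^3 / 500 cm^3/s = 17.9020 s

Final answer: 17.9020 s


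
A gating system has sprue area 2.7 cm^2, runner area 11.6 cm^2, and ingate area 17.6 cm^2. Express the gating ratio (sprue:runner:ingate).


Sprue:Runner:Ingate = 1 : 11.6/2.7 : 17.6/2.7 = 1:4.30:6.52

Answer: 1:4.30:6.52


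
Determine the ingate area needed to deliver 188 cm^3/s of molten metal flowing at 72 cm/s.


Formula: A_ingate = Q / v  (continuity equation)
A = 188 cm^3/s / 72 cm/s = 2.6111 cm^2


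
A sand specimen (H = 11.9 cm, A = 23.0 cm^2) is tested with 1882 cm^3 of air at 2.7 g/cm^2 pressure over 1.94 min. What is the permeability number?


Formula: Permeability Number P = (V * H) / (p * A * t)
Numerator: V * H = 1882 * 11.9 = 22395.8
Denominator: p * A * t = 2.7 * 23.0 * 1.94 = 120.474
P = 22395.8 / 120.474 = 185.8974


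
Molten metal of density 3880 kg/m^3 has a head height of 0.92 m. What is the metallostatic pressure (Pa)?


Formula: P = rho * g * h
rho * g = 3880 * 9.81 = 38062.8 N/m^3
P = 38062.8 * 0.92 = 35017.7760 Pa

35017.7760 Pa


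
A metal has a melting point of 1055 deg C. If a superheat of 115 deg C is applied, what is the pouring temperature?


Formula: T_pour = T_melt + Superheat
T_pour = 1055 + 115 = 1170 deg C

1170 deg C


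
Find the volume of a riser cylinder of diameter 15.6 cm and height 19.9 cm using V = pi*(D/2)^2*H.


Formula: V = pi * (D/2)^2 * H  (cylinder volume)
Radius = D/2 = 15.6/2 = 7.8 cm
V = pi * 7.8^2 * 19.9 = 3803.5765 cm^3

3803.5765 cm^3


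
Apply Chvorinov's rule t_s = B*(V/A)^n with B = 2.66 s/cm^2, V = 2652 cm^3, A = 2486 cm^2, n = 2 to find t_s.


Formula: t_s = B * (V/A)^n  (Chvorinov's rule, n=2)
Modulus M = V/A = 2652/2486 = 1.066774 cm
M^2 = 1.066774^2 = 1.138007 cm^2
t_s = 2.66 * 1.138007 = 3.0271 s

Final answer: 3.0271 s


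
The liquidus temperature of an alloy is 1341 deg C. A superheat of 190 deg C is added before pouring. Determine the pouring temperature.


Formula: T_pour = T_melt + Superheat
T_pour = 1341 + 190 = 1531 deg C

1531 deg C


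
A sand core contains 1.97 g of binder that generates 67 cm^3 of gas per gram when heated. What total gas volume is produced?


Formula: V_gas = W_binder * gas_evolution_rate
V = 1.97 g * 67 cm^3/g = 131.9900 cm^3

Answer: 131.9900 cm^3


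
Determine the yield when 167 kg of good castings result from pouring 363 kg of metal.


Formula: Casting Yield = (W_good / W_total) * 100
Yield = (167 kg / 363 kg) * 100 = 46.0055%

Final answer: 46.0055%


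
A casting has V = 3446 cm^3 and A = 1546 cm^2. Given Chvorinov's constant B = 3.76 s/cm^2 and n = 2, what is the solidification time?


Formula: t_s = B * (V/A)^n  (Chvorinov's rule, n=2)
Modulus M = V/A = 3446/1546 = 2.228978 cm
M^2 = 2.228978^2 = 4.968343 cm^2
t_s = 3.76 * 4.968343 = 18.6810 s

Final answer: 18.6810 s


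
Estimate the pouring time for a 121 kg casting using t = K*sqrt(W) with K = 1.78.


Formula: t = K * sqrt(W)
sqrt(W) = sqrt(121) = 11.00000
t = 1.78 * 11.00000 = 19.5800 s

19.5800 s


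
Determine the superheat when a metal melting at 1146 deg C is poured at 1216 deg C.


Formula: Superheat = T_pour - T_melt
Superheat = 1216 - 1146 = 70 deg C

70 deg C


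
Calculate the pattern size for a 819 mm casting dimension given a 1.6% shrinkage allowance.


Formula: L_pattern = L_casting * (1 + shrinkage_rate/100)
Shrinkage factor = 1 + 1.6/100 = 1.016
L_pattern = 819 mm * 1.016 = 832.1040 mm

Final answer: 832.1040 mm


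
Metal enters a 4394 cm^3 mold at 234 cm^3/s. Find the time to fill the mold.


Formula: t_fill = V_mold / Q_flow
t = 4394 cm^3 / 234 cm^3/s = 18.7778 s

18.7778 s


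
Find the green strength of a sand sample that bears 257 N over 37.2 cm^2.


Formula: Compressive Strength = Force / Area
Strength = 257 N / 37.2 cm^2 = 6.9086 N/cm^2

6.9086 N/cm^2


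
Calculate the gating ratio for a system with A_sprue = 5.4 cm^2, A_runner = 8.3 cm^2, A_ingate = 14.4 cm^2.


Sprue:Runner:Ingate = 1 : 8.3/5.4 : 14.4/5.4 = 1:1.54:2.67

Final answer: 1:1.54:2.67


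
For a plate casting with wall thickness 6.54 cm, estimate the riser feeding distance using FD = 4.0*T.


Formula: FD = 4.0 * T  (riser feeding-distance rule)
FD = 4.0 * 6.54 cm = 26.1600 cm

Final answer: 26.1600 cm


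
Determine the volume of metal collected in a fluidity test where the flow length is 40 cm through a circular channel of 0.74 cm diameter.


Formula: V = pi * (d/2)^2 * L  (cylinder volume)
Radius = 0.74/2 = 0.37 cm
V = pi * 0.37^2 * 40 = 17.2034 cm^3

Final answer: 17.2034 cm^3


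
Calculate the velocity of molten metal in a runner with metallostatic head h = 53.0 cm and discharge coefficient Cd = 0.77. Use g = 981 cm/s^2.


Formula: v = Cd * sqrt(2 * g * h)  (Torricelli with discharge coefficient)
2*g*h = 2 * 981 * 53.0 = 103986.0 cm^2/s^2
sqrt(103986.0) = 322.46860 cm/s
v = 0.77 * 322.46860 = 248.3008 cm/s

248.3008 cm/s


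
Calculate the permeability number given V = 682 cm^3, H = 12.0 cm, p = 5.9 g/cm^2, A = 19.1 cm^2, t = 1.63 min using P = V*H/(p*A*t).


Formula: Permeability Number P = (V * H) / (p * A * t)
Numerator: V * H = 682 * 12.0 = 8184.0
Denominator: p * A * t = 5.9 * 19.1 * 1.63 = 183.6847
P = 8184.0 / 183.6847 = 44.5546

Answer: 44.5546


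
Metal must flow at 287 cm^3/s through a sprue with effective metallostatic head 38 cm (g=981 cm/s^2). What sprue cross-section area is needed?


Formula: v = sqrt(2*g*h), A = Q/v
Velocity: v = sqrt(2 * 981 * 38) = sqrt(74556) = 273.0494 cm/s
Sprue area: A = Q / v = 287 / 273.0494 = 1.0511 cm^2

Final answer: 1.0511 cm^2


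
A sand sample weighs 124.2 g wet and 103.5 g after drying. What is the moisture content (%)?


Formula: MC = (W_wet - W_dry) / W_wet * 100
Water mass = 124.2 - 103.5 = 20.7 g
MC = 20.7 / 124.2 * 100 = 16.6667%

16.6667%


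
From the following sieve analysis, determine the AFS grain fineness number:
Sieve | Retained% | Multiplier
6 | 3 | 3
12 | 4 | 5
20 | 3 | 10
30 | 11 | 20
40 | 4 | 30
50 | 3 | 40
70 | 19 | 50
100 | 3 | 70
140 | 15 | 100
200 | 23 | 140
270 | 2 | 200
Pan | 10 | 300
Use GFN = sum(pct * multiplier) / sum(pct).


Formula: GFN = sum(pct * multiplier) / sum(pct)
sum(pct * multiplier) = 9799
sum(pct) = 100
GFN = 9799 / 100 = 97.99

Final answer: 97.99


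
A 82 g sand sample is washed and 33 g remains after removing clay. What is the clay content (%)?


Formula: Clay% = (W_total - W_washed) / W_total * 100
Clay mass = 82 - 33 = 49 g
Clay% = 49 / 82 * 100 = 59.7561%

59.7561%


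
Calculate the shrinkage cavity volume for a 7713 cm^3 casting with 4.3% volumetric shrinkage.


Formula: V_shrink = V_casting * shrinkage_pct / 100
V_shrink = 7713 cm^3 * 4.3 / 100 = 331.6590 cm^3


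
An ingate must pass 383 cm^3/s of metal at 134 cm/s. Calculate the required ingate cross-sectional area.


Formula: A_ingate = Q / v  (continuity equation)
A = 383 cm^3/s / 134 cm/s = 2.8582 cm^2


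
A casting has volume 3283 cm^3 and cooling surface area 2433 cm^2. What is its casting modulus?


Formula: Casting Modulus M = V / A
M = 3283 cm^3 / 2433 cm^2 = 1.3494 cm


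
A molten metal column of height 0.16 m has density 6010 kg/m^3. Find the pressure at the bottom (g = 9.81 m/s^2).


Formula: P = rho * g * h
rho * g = 6010 * 9.81 = 58958.1 N/m^3
P = 58958.1 * 0.16 = 9433.2960 Pa

Final answer: 9433.2960 Pa


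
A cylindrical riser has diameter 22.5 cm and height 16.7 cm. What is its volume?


Formula: V = pi * (D/2)^2 * H  (cylinder volume)
Radius = D/2 = 22.5/2 = 11.25 cm
V = pi * 11.25^2 * 16.7 = 6640.0506 cm^3

Final answer: 6640.0506 cm^3


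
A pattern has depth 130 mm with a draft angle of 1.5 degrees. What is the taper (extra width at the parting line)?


Formula: taper = depth * tan(draft_angle)
tan(1.5 deg) = 0.0261859
taper = 130 mm * 0.0261859 = 3.4042 mm

Final answer: 3.4042 mm


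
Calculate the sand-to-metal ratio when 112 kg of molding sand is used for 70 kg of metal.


Formula: Sand-to-Metal Ratio = W_sand / W_metal
Ratio = 112 kg / 70 kg = 1.6000

1.6000


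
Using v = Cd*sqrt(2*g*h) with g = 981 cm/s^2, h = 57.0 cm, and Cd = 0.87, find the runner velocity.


Formula: v = Cd * sqrt(2 * g * h)  (Torricelli with discharge coefficient)
2*g*h = 2 * 981 * 57.0 = 111834.0 cm^2/s^2
sqrt(111834.0) = 334.41591 cm/s
v = 0.87 * 334.41591 = 290.9418 cm/s


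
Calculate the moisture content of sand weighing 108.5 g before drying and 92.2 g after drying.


Formula: MC = (W_wet - W_dry) / W_wet * 100
Water mass = 108.5 - 92.2 = 16.3 g
MC = 16.3 / 108.5 * 100 = 15.0230%

Final answer: 15.0230%


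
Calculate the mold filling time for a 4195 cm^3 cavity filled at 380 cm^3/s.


Formula: t_fill = V_mold / Q_flow
t = 4195 cm^3 / 380 cm^3/s = 11.0395 s


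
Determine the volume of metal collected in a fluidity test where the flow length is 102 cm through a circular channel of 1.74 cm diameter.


Formula: V = pi * (d/2)^2 * L  (cylinder volume)
Radius = 1.74/2 = 0.87 cm
V = pi * 0.87^2 * 102 = 242.5429 cm^3


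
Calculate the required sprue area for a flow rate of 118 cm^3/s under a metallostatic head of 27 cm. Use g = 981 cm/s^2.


Formula: v = sqrt(2*g*h), A = Q/v
Velocity: v = sqrt(2 * 981 * 27) = sqrt(52974) = 230.1608 cm/s
Sprue area: A = Q / v = 118 / 230.1608 = 0.5127 cm^2

Answer: 0.5127 cm^2


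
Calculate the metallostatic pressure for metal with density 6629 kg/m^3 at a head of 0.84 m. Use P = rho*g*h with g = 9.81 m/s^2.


Formula: P = rho * g * h
rho * g = 6629 * 9.81 = 65030.49 N/m^3
P = 65030.49 * 0.84 = 54625.6116 Pa


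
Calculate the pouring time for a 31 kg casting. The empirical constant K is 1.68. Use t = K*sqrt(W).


Formula: t = K * sqrt(W)
sqrt(W) = sqrt(31) = 5.56776
t = 1.68 * 5.56776 = 9.3538 s

Answer: 9.3538 s


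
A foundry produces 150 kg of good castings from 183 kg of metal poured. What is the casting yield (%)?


Formula: Casting Yield = (W_good / W_total) * 100
Yield = (150 kg / 183 kg) * 100 = 81.9672%

Final answer: 81.9672%


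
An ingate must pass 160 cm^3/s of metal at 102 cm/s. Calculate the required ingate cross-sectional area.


Formula: A_ingate = Q / v  (continuity equation)
A = 160 cm^3/s / 102 cm/s = 1.5686 cm^2

Final answer: 1.5686 cm^2


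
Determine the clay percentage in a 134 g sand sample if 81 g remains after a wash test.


Formula: Clay% = (W_total - W_washed) / W_total * 100
Clay mass = 134 - 81 = 53 g
Clay% = 53 / 134 * 100 = 39.5522%


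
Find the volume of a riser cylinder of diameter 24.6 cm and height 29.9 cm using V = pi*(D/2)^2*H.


Formula: V = pi * (D/2)^2 * H  (cylinder volume)
Radius = D/2 = 24.6/2 = 12.3 cm
V = pi * 12.3^2 * 29.9 = 14211.2174 cm^3

14211.2174 cm^3


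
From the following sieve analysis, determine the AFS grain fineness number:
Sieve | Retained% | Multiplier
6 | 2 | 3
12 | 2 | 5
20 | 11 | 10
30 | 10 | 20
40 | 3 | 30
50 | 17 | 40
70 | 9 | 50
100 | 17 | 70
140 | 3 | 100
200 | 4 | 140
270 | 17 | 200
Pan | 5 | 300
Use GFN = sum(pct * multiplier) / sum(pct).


Formula: GFN = sum(pct * multiplier) / sum(pct)
sum(pct * multiplier) = 8496
sum(pct) = 100
GFN = 8496 / 100 = 84.96

84.96


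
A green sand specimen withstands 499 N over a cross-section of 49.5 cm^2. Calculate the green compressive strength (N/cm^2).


Formula: Compressive Strength = Force / Area
Strength = 499 N / 49.5 cm^2 = 10.0808 N/cm^2

10.0808 N/cm^2


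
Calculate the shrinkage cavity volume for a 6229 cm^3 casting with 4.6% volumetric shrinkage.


Formula: V_shrink = V_casting * shrinkage_pct / 100
V_shrink = 6229 cm^3 * 4.6 / 100 = 286.5340 cm^3

Final answer: 286.5340 cm^3


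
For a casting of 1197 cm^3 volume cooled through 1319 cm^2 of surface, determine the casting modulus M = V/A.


Formula: Casting Modulus M = V / A
M = 1197 cm^3 / 1319 cm^2 = 0.9075 cm


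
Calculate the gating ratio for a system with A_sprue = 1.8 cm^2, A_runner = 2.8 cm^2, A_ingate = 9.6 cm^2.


Sprue:Runner:Ingate = 1 : 2.8/1.8 : 9.6/1.8 = 1:1.56:5.33

Final answer: 1:1.56:5.33


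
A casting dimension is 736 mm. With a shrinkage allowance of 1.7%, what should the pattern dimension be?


Formula: L_pattern = L_casting * (1 + shrinkage_rate/100)
Shrinkage factor = 1 + 1.7/100 = 1.017
L_pattern = 736 mm * 1.017 = 748.5120 mm

Final answer: 748.5120 mm


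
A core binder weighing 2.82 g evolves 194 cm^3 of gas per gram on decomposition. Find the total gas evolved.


Formula: V_gas = W_binder * gas_evolution_rate
V = 2.82 g * 194 cm^3/g = 547.0800 cm^3

547.0800 cm^3


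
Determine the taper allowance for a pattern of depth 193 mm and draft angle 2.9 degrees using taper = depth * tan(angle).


Formula: taper = depth * tan(draft_angle)
tan(2.9 deg) = 0.0506578
taper = 193 mm * 0.0506578 = 9.7770 mm

Answer: 9.7770 mm


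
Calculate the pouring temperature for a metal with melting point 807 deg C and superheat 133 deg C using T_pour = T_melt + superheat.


Formula: T_pour = T_melt + Superheat
T_pour = 807 + 133 = 940 deg C

940 deg C


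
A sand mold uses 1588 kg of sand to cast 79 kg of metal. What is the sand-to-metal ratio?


Formula: Sand-to-Metal Ratio = W_sand / W_metal
Ratio = 1588 kg / 79 kg = 20.1013

20.1013


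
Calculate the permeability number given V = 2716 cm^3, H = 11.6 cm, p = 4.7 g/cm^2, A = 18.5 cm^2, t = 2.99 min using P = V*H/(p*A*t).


Formula: Permeability Number P = (V * H) / (p * A * t)
Numerator: V * H = 2716 * 11.6 = 31505.6
Denominator: p * A * t = 4.7 * 18.5 * 2.99 = 259.9805
P = 31505.6 / 259.9805 = 121.1845

Answer: 121.1845


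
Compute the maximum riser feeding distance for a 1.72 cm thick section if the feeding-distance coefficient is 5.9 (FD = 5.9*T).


Formula: FD = 5.9 * T  (riser feeding-distance rule)
FD = 5.9 * 1.72 cm = 10.1480 cm

Answer: 10.1480 cm


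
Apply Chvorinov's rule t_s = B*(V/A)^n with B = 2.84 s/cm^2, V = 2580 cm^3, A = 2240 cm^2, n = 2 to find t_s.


Formula: t_s = B * (V/A)^n  (Chvorinov's rule, n=2)
Modulus M = V/A = 2580/2240 = 1.151786 cm
M^2 = 1.151786^2 = 1.326611 cm^2
t_s = 2.84 * 1.326611 = 3.7676 s

Answer: 3.7676 s


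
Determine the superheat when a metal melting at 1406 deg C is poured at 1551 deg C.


Formula: Superheat = T_pour - T_melt
Superheat = 1551 - 1406 = 145 deg C

Final answer: 145 deg C


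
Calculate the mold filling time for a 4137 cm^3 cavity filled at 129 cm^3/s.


Formula: t_fill = V_mold / Q_flow
t = 4137 cm^3 / 129 cm^3/s = 32.0698 s

Final answer: 32.0698 s


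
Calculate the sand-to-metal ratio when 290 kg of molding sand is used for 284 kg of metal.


Formula: Sand-to-Metal Ratio = W_sand / W_metal
Ratio = 290 kg / 284 kg = 1.0211

Answer: 1.0211


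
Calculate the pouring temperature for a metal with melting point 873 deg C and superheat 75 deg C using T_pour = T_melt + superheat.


Formula: T_pour = T_melt + Superheat
T_pour = 873 + 75 = 948 deg C


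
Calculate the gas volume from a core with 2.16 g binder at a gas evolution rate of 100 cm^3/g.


Formula: V_gas = W_binder * gas_evolution_rate
V = 2.16 g * 100 cm^3/g = 216.0000 cm^3

Answer: 216.0000 cm^3


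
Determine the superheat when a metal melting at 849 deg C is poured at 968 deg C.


Formula: Superheat = T_pour - T_melt
Superheat = 968 - 849 = 119 deg C


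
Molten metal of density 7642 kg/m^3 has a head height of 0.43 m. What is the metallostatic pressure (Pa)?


Formula: P = rho * g * h
rho * g = 7642 * 9.81 = 74968.02 N/m^3
P = 74968.02 * 0.43 = 32236.2486 Pa

32236.2486 Pa


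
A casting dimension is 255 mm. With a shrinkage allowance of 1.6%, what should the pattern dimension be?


Formula: L_pattern = L_casting * (1 + shrinkage_rate/100)
Shrinkage factor = 1 + 1.6/100 = 1.016
L_pattern = 255 mm * 1.016 = 259.0800 mm

Answer: 259.0800 mm


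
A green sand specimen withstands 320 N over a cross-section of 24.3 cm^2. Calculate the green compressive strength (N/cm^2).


Formula: Compressive Strength = Force / Area
Strength = 320 N / 24.3 cm^2 = 13.1687 N/cm^2


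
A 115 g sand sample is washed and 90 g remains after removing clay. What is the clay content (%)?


Formula: Clay% = (W_total - W_washed) / W_total * 100
Clay mass = 115 - 90 = 25 g
Clay% = 25 / 115 * 100 = 21.7391%

Final answer: 21.7391%


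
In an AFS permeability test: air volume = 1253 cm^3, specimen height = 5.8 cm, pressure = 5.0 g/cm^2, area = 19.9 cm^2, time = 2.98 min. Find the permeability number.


Formula: Permeability Number P = (V * H) / (p * A * t)
Numerator: V * H = 1253 * 5.8 = 7267.4
Denominator: p * A * t = 5.0 * 19.9 * 2.98 = 296.51
P = 7267.4 / 296.51 = 24.5098

Final answer: 24.5098


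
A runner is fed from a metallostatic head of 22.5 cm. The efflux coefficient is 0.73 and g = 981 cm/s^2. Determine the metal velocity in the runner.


Formula: v = Cd * sqrt(2 * g * h)  (Torricelli with discharge coefficient)
2*g*h = 2 * 981 * 22.5 = 44145.0 cm^2/s^2
sqrt(44145.0) = 210.10712 cm/s
v = 0.73 * 210.10712 = 153.3782 cm/s

Final answer: 153.3782 cm/s


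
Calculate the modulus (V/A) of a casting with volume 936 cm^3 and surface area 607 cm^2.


Formula: Casting Modulus M = V / A
M = 936 cm^3 / 607 cm^2 = 1.5420 cm

Answer: 1.5420 cm


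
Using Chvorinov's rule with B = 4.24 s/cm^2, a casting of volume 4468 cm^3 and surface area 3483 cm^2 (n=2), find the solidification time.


Formula: t_s = B * (V/A)^n  (Chvorinov's rule, n=2)
Modulus M = V/A = 4468/3483 = 1.282802 cm
M^2 = 1.282802^2 = 1.645581 cm^2
t_s = 4.24 * 1.645581 = 6.9773 s

6.9773 s
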